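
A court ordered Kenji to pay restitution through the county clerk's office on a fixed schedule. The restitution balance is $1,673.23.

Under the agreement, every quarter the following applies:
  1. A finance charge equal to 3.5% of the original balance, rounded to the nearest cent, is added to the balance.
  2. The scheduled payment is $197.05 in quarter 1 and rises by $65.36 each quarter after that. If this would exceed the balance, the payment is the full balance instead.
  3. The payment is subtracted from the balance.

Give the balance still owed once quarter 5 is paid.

$327.18

Quarter 1: $1,673.23 +$58.56 interest = $1,731.79; pay $197.05 → $1,534.74
Quarter 2: $1,534.74 +$58.56 interest = $1,593.30; pay $262.41 → $1,330.89
Quarter 3: $1,330.89 +$58.56 interest = $1,389.45; pay $327.77 → $1,061.68
Quarter 4: $1,061.68 +$58.56 interest = $1,120.24; pay $393.13 → $727.11
Quarter 5: $727.11 +$58.56 interest = $785.67; pay $458.49 → $327.18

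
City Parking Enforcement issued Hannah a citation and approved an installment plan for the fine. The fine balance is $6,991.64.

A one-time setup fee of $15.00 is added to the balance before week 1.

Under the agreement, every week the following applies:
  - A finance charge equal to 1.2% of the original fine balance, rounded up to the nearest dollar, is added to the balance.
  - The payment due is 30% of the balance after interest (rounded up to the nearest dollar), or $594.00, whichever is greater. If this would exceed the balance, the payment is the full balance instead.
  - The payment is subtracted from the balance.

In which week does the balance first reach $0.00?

8

Week 1: $7,006.64 +$84.00 interest = $7,090.64; pay $2,128.00 → $4,962.64
Week 2: $4,962.64 +$84.00 interest = $5,046.64; pay $1,514.00 → $3,532.64
Week 3: $3,532.64 +$84.00 interest = $3,616.64; pay $1,085.00 → $2,531.64
Week 4: $2,531.64 +$84.00 interest = $2,615.64; pay $785.00 → $1,830.64
Week 5: $1,830.64 +$84.00 interest = $1,914.64; pay $594.00 → $1,320.64
Week 6: $1,320.64 +$84.00 interest = $1,404.64; pay $594.00 → $810.64
Week 7: $810.64 +$84.00 interest = $894.64; pay $594.00 → $300.64
Week 8: $300.64 +$84.00 interest = $384.64; pay $384.64 → $0.00
Balance reaches $0.00 in week 8.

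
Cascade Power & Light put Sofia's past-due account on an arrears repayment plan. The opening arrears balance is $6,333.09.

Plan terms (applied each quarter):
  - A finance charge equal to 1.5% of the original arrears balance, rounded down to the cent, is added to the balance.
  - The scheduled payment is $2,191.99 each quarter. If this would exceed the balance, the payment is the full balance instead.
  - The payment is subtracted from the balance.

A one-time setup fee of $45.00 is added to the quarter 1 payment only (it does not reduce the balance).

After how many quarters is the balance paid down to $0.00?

4

# | Opening | Interest | Payment | Fee | End bal
1 | $6,333.09 | $94.99 | $2,191.99 | $45.00 | $4,236.09
2 | $4,236.09 | $94.99 | $2,191.99 | — | $2,139.09
3 | $2,139.09 | $94.99 | $2,191.99 | — | $42.09
4 | $42.09 | $94.99 | $137.08 | — | $0.00
Balance reaches $0.00 in quarter 4.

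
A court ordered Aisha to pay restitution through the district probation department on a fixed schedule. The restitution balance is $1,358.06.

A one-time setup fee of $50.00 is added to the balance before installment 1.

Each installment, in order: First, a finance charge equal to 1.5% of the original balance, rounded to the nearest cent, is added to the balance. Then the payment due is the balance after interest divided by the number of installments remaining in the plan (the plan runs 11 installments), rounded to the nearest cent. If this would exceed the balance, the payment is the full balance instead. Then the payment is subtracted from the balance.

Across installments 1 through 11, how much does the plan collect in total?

Installment 1: $1,408.06 +$20.37 interest = $1,428.43; pay $129.86 → $1,298.57
Installment 2: $1,298.57 +$20.37 interest = $1,318.94; pay $131.89 → $1,187.05
Installment 3: $1,187.05 +$20.37 interest = $1,207.42; pay $134.16 → $1,073.26
Installment 4: $1,073.26 +$20.37 interest = $1,093.63; pay $136.70 → $956.93
Installment 5: $956.93 +$20.37 interest = $977.30; pay $139.61 → $837.69
Installment 6: $837.69 +$20.37 interest = $858.06; pay $143.01 → $715.05
Installment 7: $715.05 +$20.37 interest = $735.42; pay $147.08 → $588.34
Installment 8: $588.34 +$20.37 interest = $608.71; pay $152.18 → $456.53
Installment 9: $456.53 +$20.37 interest = $476.90; pay $158.97 → $317.93
Installment 10: $317.93 +$20.37 interest = $338.30; pay $169.15 → $169.15
Installment 11: $169.15 +$20.37 interest = $189.52; pay $189.52 → $0.00
Total paid: $1,632.13

$1,632.13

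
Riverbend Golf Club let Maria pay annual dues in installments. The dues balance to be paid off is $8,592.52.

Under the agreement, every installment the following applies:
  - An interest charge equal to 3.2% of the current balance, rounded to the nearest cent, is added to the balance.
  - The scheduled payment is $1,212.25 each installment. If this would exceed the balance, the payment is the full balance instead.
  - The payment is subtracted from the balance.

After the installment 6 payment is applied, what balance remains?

$2,499.21

Installment 1: opening $8,592.52; interest $274.96 → $8,867.48; payment $1,212.25; balance $7,655.23
Installment 2: opening $7,655.23; interest $244.97 → $7,900.20; payment $1,212.25; balance $6,687.95
Installment 3: opening $6,687.95; interest $214.01 → $6,901.96; payment $1,212.25; balance $5,689.71
Installment 4: opening $5,689.71; interest $182.07 → $5,871.78; payment $1,212.25; balance $4,659.53
Installment 5: opening $4,659.53; interest $149.10 → $4,808.63; payment $1,212.25; balance $3,596.38
Installment 6: opening $3,596.38; interest $115.08 → $3,711.46; payment $1,212.25; balance $2,499.21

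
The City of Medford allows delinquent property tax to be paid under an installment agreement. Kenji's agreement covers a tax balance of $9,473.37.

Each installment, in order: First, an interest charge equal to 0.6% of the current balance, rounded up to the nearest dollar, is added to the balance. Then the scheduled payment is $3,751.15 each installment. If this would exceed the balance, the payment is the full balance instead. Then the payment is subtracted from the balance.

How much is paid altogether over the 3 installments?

$9,578.37

Installment 1: opening $9,473.37; interest $57.00 → $9,530.37; payment $3,751.15; balance $5,779.22
Installment 2: opening $5,779.22; interest $35.00 → $5,814.22; payment $3,751.15; balance $2,063.07
Installment 3: opening $2,063.07; interest $13.00 → $2,076.07; payment $2,076.07; balance $0.00
Total paid: $9,578.37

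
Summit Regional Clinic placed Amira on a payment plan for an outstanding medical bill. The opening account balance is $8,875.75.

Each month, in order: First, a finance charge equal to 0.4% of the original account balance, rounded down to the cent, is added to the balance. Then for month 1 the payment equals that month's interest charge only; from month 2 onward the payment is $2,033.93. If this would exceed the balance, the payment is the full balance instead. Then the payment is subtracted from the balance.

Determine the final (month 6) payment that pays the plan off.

# | Opening | Interest | Payment | End bal
1 | $8,875.75 | $35.50 | $35.50 | $8,875.75
2 | $8,875.75 | $35.50 | $2,033.93 | $6,877.32
3 | $6,877.32 | $35.50 | $2,033.93 | $4,878.89
4 | $4,878.89 | $35.50 | $2,033.93 | $2,880.46
5 | $2,880.46 | $35.50 | $2,033.93 | $882.03
6 | $882.03 | $35.50 | $917.53 | $0.00

$917.53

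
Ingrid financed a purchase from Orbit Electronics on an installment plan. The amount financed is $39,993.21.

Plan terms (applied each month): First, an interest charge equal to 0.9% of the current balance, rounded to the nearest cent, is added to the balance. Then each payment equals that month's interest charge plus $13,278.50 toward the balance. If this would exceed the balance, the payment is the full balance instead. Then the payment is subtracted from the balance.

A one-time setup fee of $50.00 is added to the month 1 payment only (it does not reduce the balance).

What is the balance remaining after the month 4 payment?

Month 1: opening $39,993.21; interest $359.94 → $40,353.15; payment $13,638.44 (+ $50.00 fee); balance $26,714.71
Month 2: opening $26,714.71; interest $240.43 → $26,955.14; payment $13,518.93; balance $13,436.21
Month 3: opening $13,436.21; interest $120.93 → $13,557.14; payment $13,399.43; balance $157.71
Month 4: opening $157.71; interest $1.42 → $159.13; payment $159.13; balance $0.00

$0.00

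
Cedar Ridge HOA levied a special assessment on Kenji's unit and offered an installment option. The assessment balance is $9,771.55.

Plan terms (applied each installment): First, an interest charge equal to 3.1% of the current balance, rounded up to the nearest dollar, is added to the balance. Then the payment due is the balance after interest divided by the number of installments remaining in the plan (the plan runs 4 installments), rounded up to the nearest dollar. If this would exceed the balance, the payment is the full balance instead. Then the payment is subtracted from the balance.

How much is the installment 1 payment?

$2,519.00

# | Opening | Interest | Payment | End bal
1 | $9,771.55 | $303.00 | $2,519.00 | $7,555.55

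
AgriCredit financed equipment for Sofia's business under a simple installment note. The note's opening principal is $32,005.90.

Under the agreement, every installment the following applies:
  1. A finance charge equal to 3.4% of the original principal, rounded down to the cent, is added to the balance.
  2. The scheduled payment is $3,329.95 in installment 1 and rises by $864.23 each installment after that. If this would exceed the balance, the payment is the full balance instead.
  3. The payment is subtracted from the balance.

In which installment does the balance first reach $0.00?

7

Installment 1: opening $32,005.90; interest $1,088.20 → $33,094.10; payment $3,329.95; balance $29,764.15
Installment 2: opening $29,764.15; interest $1,088.20 → $30,852.35; payment $4,194.18; balance $26,658.17
Installment 3: opening $26,658.17; interest $1,088.20 → $27,746.37; payment $5,058.41; balance $22,687.96
Installment 4: opening $22,687.96; interest $1,088.20 → $23,776.16; payment $5,922.64; balance $17,853.52
Installment 5: opening $17,853.52; interest $1,088.20 → $18,941.72; payment $6,786.87; balance $12,154.85
Installment 6: opening $12,154.85; interest $1,088.20 → $13,243.05; payment $7,651.10; balance $5,591.95
Installment 7: opening $5,591.95; interest $1,088.20 → $6,680.15; payment $6,680.15; balance $0.00
Balance reaches $0.00 in installment 7.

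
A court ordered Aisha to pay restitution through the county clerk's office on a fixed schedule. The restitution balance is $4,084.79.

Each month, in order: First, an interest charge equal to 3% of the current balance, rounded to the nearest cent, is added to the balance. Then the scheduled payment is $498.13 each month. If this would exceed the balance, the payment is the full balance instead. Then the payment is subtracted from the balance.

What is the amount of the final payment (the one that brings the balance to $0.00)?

# | Opening | Interest | Payment | End bal
1 | $4,084.79 | $122.54 | $498.13 | $3,709.20
2 | $3,709.20 | $111.28 | $498.13 | $3,322.35
3 | $3,322.35 | $99.67 | $498.13 | $2,923.89
4 | $2,923.89 | $87.72 | $498.13 | $2,513.48
5 | $2,513.48 | $75.40 | $498.13 | $2,090.75
6 | $2,090.75 | $62.72 | $498.13 | $1,655.34
7 | $1,655.34 | $49.66 | $498.13 | $1,206.87
8 | $1,206.87 | $36.21 | $498.13 | $744.95
9 | $744.95 | $22.35 | $498.13 | $269.17
10 | $269.17 | $8.08 | $277.25 | $0.00

$277.25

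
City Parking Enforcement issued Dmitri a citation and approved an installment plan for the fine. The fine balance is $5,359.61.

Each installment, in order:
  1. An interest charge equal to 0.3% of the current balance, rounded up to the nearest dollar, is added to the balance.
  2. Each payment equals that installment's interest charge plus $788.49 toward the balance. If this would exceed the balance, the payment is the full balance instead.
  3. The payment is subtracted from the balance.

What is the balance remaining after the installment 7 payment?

Installment 1: $5,359.61 +$17.00 interest = $5,376.61; pay $805.49 → $4,571.12
Installment 2: $4,571.12 +$14.00 interest = $4,585.12; pay $802.49 → $3,782.63
Installment 3: $3,782.63 +$12.00 interest = $3,794.63; pay $800.49 → $2,994.14
Installment 4: $2,994.14 +$9.00 interest = $3,003.14; pay $797.49 → $2,205.65
Installment 5: $2,205.65 +$7.00 interest = $2,212.65; pay $795.49 → $1,417.16
Installment 6: $1,417.16 +$5.00 interest = $1,422.16; pay $793.49 → $628.67
Installment 7: $628.67 +$2.00 interest = $630.67; pay $630.67 → $0.00

$0.00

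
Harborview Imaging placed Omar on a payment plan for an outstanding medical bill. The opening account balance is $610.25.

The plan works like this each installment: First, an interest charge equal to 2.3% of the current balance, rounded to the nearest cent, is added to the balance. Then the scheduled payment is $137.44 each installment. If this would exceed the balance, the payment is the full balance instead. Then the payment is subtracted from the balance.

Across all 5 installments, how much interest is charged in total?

$41.13

# | Opening | Interest | Payment | End bal
1 | $610.25 | $14.04 | $137.44 | $486.85
2 | $486.85 | $11.20 | $137.44 | $360.61
3 | $360.61 | $8.29 | $137.44 | $231.46
4 | $231.46 | $5.32 | $137.44 | $99.34
5 | $99.34 | $2.28 | $101.62 | $0.00
Total interest: $14.04 + $11.20 + $8.29 + $5.32 + $2.28 = $41.13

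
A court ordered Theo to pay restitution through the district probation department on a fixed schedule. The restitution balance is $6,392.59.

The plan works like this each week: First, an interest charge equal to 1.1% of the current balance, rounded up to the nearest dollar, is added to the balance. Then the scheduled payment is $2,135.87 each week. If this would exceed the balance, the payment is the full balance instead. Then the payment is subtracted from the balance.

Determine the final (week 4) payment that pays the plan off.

$130.98

Week 1: opening $6,392.59; interest $71.00 → $6,463.59; payment $2,135.87; balance $4,327.72
Week 2: opening $4,327.72; interest $48.00 → $4,375.72; payment $2,135.87; balance $2,239.85
Week 3: opening $2,239.85; interest $25.00 → $2,264.85; payment $2,135.87; balance $128.98
Week 4: opening $128.98; interest $2.00 → $130.98; payment $130.98; balance $0.00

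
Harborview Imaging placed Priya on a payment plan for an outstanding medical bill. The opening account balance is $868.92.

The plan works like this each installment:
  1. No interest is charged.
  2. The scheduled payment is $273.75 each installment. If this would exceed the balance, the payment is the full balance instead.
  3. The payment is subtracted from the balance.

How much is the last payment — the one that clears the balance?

Installment 1: opening $868.92; payment $273.75; balance $595.17
Installment 2: opening $595.17; payment $273.75; balance $321.42
Installment 3: opening $321.42; payment $273.75; balance $47.67
Installment 4: opening $47.67; payment $47.67; balance $0.00

$47.67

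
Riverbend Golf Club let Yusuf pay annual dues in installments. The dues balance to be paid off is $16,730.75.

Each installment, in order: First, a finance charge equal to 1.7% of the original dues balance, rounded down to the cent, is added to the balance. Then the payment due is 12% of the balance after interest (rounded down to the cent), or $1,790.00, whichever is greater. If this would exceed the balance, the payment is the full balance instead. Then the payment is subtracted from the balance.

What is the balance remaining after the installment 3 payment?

Installment 1: $16,730.75 +$284.42 interest = $17,015.17; pay $2,041.82 → $14,973.35
Installment 2: $14,973.35 +$284.42 interest = $15,257.77; pay $1,830.93 → $13,426.84
Installment 3: $13,426.84 +$284.42 interest = $13,711.26; pay $1,790.00 → $11,921.26

$11,921.26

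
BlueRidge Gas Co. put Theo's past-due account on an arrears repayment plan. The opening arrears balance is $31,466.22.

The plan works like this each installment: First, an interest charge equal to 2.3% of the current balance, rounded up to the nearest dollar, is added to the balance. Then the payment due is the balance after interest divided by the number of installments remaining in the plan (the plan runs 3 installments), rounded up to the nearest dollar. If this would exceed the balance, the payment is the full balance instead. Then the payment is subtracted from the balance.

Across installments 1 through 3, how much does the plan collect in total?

Installment 1: opening $31,466.22; interest $724.00 → $32,190.22; payment $10,731.00; balance $21,459.22
Installment 2: opening $21,459.22; interest $494.00 → $21,953.22; payment $10,977.00; balance $10,976.22
Installment 3: opening $10,976.22; interest $253.00 → $11,229.22; payment $11,229.22; balance $0.00
Total paid: $32,937.22

$32,937.22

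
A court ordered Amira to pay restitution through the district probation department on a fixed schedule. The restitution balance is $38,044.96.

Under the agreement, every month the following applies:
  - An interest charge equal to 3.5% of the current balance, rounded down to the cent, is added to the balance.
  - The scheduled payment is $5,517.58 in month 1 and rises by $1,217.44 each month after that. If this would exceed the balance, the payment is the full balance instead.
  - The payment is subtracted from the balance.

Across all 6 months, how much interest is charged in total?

$4,811.58

Month 1: opening $38,044.96; interest $1,331.57 → $39,376.53; payment $5,517.58; balance $33,858.95
Month 2: opening $33,858.95; interest $1,185.06 → $35,044.01; payment $6,735.02; balance $28,308.99
Month 3: opening $28,308.99; interest $990.81 → $29,299.80; payment $7,952.46; balance $21,347.34
Month 4: opening $21,347.34; interest $747.15 → $22,094.49; payment $9,169.90; balance $12,924.59
Month 5: opening $12,924.59; interest $452.36 → $13,376.95; payment $10,387.34; balance $2,989.61
Month 6: opening $2,989.61; interest $104.63 → $3,094.24; payment $3,094.24; balance $0.00
Total interest: $1,331.57 + $1,185.06 + $990.81 + $747.15 + $452.36 + $104.63 = $4,811.58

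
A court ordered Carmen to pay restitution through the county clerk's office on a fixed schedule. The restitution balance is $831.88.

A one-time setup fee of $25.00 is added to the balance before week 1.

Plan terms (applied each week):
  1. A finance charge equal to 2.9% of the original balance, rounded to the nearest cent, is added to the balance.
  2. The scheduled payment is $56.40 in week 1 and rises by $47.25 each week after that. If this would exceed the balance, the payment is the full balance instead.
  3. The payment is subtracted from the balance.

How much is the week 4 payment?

$198.15

Week 1: $856.88 +$24.12 interest = $881.00; pay $56.40 → $824.60
Week 2: $824.60 +$24.12 interest = $848.72; pay $103.65 → $745.07
Week 3: $745.07 +$24.12 interest = $769.19; pay $150.90 → $618.29
Week 4: $618.29 +$24.12 interest = $642.41; pay $198.15 → $444.26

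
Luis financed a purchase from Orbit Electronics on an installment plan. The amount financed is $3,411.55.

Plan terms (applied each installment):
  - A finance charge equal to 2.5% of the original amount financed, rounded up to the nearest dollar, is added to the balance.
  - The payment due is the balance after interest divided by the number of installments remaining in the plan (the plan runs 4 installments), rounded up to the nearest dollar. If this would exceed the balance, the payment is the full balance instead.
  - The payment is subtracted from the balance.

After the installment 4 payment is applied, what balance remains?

$0.00

# | Opening | Interest | Payment | End bal
1 | $3,411.55 | $86.00 | $875.00 | $2,622.55
2 | $2,622.55 | $86.00 | $903.00 | $1,805.55
3 | $1,805.55 | $86.00 | $946.00 | $945.55
4 | $945.55 | $86.00 | $1,031.55 | $0.00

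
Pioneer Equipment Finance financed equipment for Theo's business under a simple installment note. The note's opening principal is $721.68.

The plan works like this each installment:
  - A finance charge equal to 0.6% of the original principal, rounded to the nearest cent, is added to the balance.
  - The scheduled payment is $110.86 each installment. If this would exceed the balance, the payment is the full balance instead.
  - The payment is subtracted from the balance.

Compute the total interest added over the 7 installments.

Installment 1: $721.68 +$4.33 interest = $726.01; pay $110.86 → $615.15
Installment 2: $615.15 +$4.33 interest = $619.48; pay $110.86 → $508.62
Installment 3: $508.62 +$4.33 interest = $512.95; pay $110.86 → $402.09
Installment 4: $402.09 +$4.33 interest = $406.42; pay $110.86 → $295.56
Installment 5: $295.56 +$4.33 interest = $299.89; pay $110.86 → $189.03
Installment 6: $189.03 +$4.33 interest = $193.36; pay $110.86 → $82.50
Installment 7: $82.50 +$4.33 interest = $86.83; pay $86.83 → $0.00
Total interest: $4.33 + $4.33 + $4.33 + $4.33 + $4.33 + $4.33 + $4.33 = $30.31

$30.31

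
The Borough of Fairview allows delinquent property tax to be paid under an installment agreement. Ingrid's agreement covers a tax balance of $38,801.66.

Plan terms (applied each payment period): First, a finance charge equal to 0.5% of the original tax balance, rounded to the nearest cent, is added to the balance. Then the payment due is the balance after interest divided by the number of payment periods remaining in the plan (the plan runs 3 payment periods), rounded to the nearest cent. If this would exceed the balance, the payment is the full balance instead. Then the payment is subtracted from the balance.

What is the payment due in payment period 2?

# | Opening | Interest | Payment | End bal
1 | $38,801.66 | $194.01 | $12,998.56 | $25,997.11
2 | $25,997.11 | $194.01 | $13,095.56 | $13,095.56

$13,095.56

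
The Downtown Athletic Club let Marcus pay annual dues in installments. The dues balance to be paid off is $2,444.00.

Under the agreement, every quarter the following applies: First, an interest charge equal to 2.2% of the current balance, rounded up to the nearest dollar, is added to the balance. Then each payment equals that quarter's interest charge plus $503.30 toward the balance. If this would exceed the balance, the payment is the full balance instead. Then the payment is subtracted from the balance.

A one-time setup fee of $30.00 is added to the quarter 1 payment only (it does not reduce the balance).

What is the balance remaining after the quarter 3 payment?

Quarter 1: opening $2,444.00; interest $54.00 → $2,498.00; payment $557.30 (+ $30.00 fee); balance $1,940.70
Quarter 2: opening $1,940.70; interest $43.00 → $1,983.70; payment $546.30; balance $1,437.40
Quarter 3: opening $1,437.40; interest $32.00 → $1,469.40; payment $535.30; balance $934.10

$934.10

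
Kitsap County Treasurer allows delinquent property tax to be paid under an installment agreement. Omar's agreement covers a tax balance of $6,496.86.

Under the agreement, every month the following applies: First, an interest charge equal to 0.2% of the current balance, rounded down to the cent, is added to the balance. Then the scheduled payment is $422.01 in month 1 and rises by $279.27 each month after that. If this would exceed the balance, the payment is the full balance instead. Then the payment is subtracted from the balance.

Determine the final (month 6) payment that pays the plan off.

$1,648.55

Month 1: $6,496.86 +$12.99 interest = $6,509.85; pay $422.01 → $6,087.84
Month 2: $6,087.84 +$12.17 interest = $6,100.01; pay $701.28 → $5,398.73
Month 3: $5,398.73 +$10.79 interest = $5,409.52; pay $980.55 → $4,428.97
Month 4: $4,428.97 +$8.85 interest = $4,437.82; pay $1,259.82 → $3,178.00
Month 5: $3,178.00 +$6.35 interest = $3,184.35; pay $1,539.09 → $1,645.26
Month 6: $1,645.26 +$3.29 interest = $1,648.55; pay $1,648.55 → $0.00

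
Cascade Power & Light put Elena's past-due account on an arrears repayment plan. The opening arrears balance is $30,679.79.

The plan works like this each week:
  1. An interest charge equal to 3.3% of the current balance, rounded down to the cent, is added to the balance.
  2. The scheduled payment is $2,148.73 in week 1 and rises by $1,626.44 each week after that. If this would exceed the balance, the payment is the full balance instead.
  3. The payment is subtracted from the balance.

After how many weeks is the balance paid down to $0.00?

6

# | Opening | Interest | Payment | End bal
1 | $30,679.79 | $1,012.43 | $2,148.73 | $29,543.49
2 | $29,543.49 | $974.93 | $3,775.17 | $26,743.25
3 | $26,743.25 | $882.52 | $5,401.61 | $22,224.16
4 | $22,224.16 | $733.39 | $7,028.05 | $15,929.50
5 | $15,929.50 | $525.67 | $8,654.49 | $7,800.68
6 | $7,800.68 | $257.42 | $8,058.10 | $0.00
Balance reaches $0.00 in week 6.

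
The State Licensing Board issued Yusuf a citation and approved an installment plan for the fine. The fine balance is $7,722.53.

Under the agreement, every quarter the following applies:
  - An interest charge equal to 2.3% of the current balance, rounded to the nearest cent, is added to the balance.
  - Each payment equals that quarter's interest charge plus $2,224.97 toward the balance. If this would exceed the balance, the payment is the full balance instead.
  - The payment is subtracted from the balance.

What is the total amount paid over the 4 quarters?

Quarter 1: opening $7,722.53; interest $177.62 → $7,900.15; payment $2,402.59; balance $5,497.56
Quarter 2: opening $5,497.56; interest $126.44 → $5,624.00; payment $2,351.41; balance $3,272.59
Quarter 3: opening $3,272.59; interest $75.27 → $3,347.86; payment $2,300.24; balance $1,047.62
Quarter 4: opening $1,047.62; interest $24.10 → $1,071.72; payment $1,071.72; balance $0.00
Total paid: $8,125.96

$8,125.96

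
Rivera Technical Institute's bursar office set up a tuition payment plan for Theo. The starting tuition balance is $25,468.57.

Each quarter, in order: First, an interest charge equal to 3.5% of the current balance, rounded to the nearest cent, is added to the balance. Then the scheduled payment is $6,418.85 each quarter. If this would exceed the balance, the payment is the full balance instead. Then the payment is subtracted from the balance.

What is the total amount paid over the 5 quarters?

# | Opening | Interest | Payment | End bal
1 | $25,468.57 | $891.40 | $6,418.85 | $19,941.12
2 | $19,941.12 | $697.94 | $6,418.85 | $14,220.21
3 | $14,220.21 | $497.71 | $6,418.85 | $8,299.07
4 | $8,299.07 | $290.47 | $6,418.85 | $2,170.69
5 | $2,170.69 | $75.97 | $2,246.66 | $0.00
Total paid: $27,922.06

$27,922.06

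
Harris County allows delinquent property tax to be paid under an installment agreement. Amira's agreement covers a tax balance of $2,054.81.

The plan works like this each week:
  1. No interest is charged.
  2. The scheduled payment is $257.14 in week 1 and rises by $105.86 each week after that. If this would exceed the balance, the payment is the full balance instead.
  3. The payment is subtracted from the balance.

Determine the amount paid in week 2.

Week 1: opening $2,054.81; payment $257.14; balance $1,797.67
Week 2: opening $1,797.67; payment $363.00; balance $1,434.67

$363.00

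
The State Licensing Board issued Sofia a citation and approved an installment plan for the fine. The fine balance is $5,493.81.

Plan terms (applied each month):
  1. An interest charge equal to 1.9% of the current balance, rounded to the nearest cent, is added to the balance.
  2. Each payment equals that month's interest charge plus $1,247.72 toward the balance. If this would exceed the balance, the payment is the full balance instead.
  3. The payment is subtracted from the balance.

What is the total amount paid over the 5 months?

# | Opening | Interest | Payment | End bal
1 | $5,493.81 | $104.38 | $1,352.10 | $4,246.09
2 | $4,246.09 | $80.68 | $1,328.40 | $2,998.37
3 | $2,998.37 | $56.97 | $1,304.69 | $1,750.65
4 | $1,750.65 | $33.26 | $1,280.98 | $502.93
5 | $502.93 | $9.56 | $512.49 | $0.00
Total paid: $5,778.66

$5,778.66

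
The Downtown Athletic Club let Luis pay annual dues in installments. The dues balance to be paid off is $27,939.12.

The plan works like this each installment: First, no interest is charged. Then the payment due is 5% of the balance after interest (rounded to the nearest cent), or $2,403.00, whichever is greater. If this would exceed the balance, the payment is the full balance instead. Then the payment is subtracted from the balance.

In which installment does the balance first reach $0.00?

12

# | Opening | Payment | End bal
1 | $27,939.12 | $2,403.00 | $25,536.12
2 | $25,536.12 | $2,403.00 | $23,133.12
3 | $23,133.12 | $2,403.00 | $20,730.12
4 | $20,730.12 | $2,403.00 | $18,327.12
5 | $18,327.12 | $2,403.00 | $15,924.12
6 | $15,924.12 | $2,403.00 | $13,521.12
7 | $13,521.12 | $2,403.00 | $11,118.12
8 | $11,118.12 | $2,403.00 | $8,715.12
9 | $8,715.12 | $2,403.00 | $6,312.12
10 | $6,312.12 | $2,403.00 | $3,909.12
11 | $3,909.12 | $2,403.00 | $1,506.12
12 | $1,506.12 | $1,506.12 | $0.00
Balance reaches $0.00 in installment 12.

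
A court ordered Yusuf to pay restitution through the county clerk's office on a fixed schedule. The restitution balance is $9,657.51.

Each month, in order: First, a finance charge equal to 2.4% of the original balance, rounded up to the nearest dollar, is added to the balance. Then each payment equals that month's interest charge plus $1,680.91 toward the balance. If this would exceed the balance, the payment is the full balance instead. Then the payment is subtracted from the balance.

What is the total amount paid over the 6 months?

Month 1: opening $9,657.51; interest $232.00 → $9,889.51; payment $1,912.91; balance $7,976.60
Month 2: opening $7,976.60; interest $232.00 → $8,208.60; payment $1,912.91; balance $6,295.69
Month 3: opening $6,295.69; interest $232.00 → $6,527.69; payment $1,912.91; balance $4,614.78
Month 4: opening $4,614.78; interest $232.00 → $4,846.78; payment $1,912.91; balance $2,933.87
Month 5: opening $2,933.87; interest $232.00 → $3,165.87; payment $1,912.91; balance $1,252.96
Month 6: opening $1,252.96; interest $232.00 → $1,484.96; payment $1,484.96; balance $0.00
Total paid: $11,049.51

$11,049.51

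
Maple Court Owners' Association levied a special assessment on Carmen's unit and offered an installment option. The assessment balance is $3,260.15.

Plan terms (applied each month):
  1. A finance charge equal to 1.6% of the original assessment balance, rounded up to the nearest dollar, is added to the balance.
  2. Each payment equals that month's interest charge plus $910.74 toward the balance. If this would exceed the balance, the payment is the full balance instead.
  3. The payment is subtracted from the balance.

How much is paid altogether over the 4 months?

Month 1: opening $3,260.15; interest $53.00 → $3,313.15; payment $963.74; balance $2,349.41
Month 2: opening $2,349.41; interest $53.00 → $2,402.41; payment $963.74; balance $1,438.67
Month 3: opening $1,438.67; interest $53.00 → $1,491.67; payment $963.74; balance $527.93
Month 4: opening $527.93; interest $53.00 → $580.93; payment $580.93; balance $0.00
Total paid: $3,472.15

$3,472.15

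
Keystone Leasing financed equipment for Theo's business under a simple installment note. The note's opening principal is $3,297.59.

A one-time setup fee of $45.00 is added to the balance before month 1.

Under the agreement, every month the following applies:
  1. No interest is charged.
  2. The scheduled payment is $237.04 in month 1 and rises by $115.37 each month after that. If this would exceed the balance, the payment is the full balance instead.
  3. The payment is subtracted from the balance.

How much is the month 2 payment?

$352.41

Month 1: $3,342.59 − $237.04 → $3,105.55
Month 2: $3,105.55 − $352.41 → $2,753.14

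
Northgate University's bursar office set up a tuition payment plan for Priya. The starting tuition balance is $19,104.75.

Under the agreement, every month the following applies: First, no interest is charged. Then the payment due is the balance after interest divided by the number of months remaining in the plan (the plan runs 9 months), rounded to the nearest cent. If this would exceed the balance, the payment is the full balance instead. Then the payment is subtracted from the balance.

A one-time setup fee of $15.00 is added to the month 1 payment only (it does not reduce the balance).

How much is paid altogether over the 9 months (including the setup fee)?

Month 1: opening $19,104.75; payment $2,122.75 (+ $15.00 fee); balance $16,982.00
Month 2: opening $16,982.00; payment $2,122.75; balance $14,859.25
Month 3: opening $14,859.25; payment $2,122.75; balance $12,736.50
Month 4: opening $12,736.50; payment $2,122.75; balance $10,613.75
Month 5: opening $10,613.75; payment $2,122.75; balance $8,491.00
Month 6: opening $8,491.00; payment $2,122.75; balance $6,368.25
Month 7: opening $6,368.25; payment $2,122.75; balance $4,245.50
Month 8: opening $4,245.50; payment $2,122.75; balance $2,122.75
Month 9: opening $2,122.75; payment $2,122.75; balance $0.00
Total paid: $19,119.75

$19,119.75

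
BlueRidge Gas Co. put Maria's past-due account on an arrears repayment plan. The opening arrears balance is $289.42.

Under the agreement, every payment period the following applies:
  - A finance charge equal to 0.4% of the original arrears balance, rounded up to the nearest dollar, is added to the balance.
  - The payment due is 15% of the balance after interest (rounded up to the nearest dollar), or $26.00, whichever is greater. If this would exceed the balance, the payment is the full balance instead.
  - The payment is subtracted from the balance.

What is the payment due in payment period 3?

Payment period 1: opening $289.42; interest $2.00 → $291.42; payment $44.00; balance $247.42
Payment period 2: opening $247.42; interest $2.00 → $249.42; payment $38.00; balance $211.42
Payment period 3: opening $211.42; interest $2.00 → $213.42; payment $33.00; balance $180.42

$33.00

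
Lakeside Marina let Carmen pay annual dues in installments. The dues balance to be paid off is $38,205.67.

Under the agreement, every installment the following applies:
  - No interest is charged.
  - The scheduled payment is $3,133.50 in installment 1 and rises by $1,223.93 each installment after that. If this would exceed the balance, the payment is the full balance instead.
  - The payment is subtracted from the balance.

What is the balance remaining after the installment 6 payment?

$1,045.72

Installment 1: $38,205.67 − $3,133.50 → $35,072.17
Installment 2: $35,072.17 − $4,357.43 → $30,714.74
Installment 3: $30,714.74 − $5,581.36 → $25,133.38
Installment 4: $25,133.38 − $6,805.29 → $18,328.09
Installment 5: $18,328.09 − $8,029.22 → $10,298.87
Installment 6: $10,298.87 − $9,253.15 → $1,045.72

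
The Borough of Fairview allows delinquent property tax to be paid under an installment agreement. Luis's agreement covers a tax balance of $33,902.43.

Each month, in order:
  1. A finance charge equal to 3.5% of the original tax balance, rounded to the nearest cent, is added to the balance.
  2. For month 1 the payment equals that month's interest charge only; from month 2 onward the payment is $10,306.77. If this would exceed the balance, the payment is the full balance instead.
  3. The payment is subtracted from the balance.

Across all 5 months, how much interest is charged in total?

Month 1: opening $33,902.43; interest $1,186.59 → $35,089.02; payment $1,186.59; balance $33,902.43
Month 2: opening $33,902.43; interest $1,186.59 → $35,089.02; payment $10,306.77; balance $24,782.25
Month 3: opening $24,782.25; interest $1,186.59 → $25,968.84; payment $10,306.77; balance $15,662.07
Month 4: opening $15,662.07; interest $1,186.59 → $16,848.66; payment $10,306.77; balance $6,541.89
Month 5: opening $6,541.89; interest $1,186.59 → $7,728.48; payment $7,728.48; balance $0.00
Total interest: $1,186.59 + $1,186.59 + $1,186.59 + $1,186.59 + $1,186.59 = $5,932.95

$5,932.95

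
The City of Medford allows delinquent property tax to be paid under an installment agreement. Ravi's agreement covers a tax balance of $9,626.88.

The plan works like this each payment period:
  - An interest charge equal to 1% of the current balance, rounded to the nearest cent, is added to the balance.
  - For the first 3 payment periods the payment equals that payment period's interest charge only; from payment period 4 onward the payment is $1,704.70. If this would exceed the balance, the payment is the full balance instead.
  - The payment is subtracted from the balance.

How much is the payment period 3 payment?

# | Opening | Interest | Payment | End bal
1 | $9,626.88 | $96.27 | $96.27 | $9,626.88
2 | $9,626.88 | $96.27 | $96.27 | $9,626.88
3 | $9,626.88 | $96.27 | $96.27 | $9,626.88

$96.27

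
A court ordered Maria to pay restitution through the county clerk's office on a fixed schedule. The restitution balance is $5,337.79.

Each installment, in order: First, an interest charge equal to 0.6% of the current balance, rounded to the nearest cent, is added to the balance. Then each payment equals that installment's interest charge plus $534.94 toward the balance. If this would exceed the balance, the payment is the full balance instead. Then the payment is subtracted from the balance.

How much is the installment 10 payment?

# | Opening | Interest | Payment | End bal
1 | $5,337.79 | $32.03 | $566.97 | $4,802.85
2 | $4,802.85 | $28.82 | $563.76 | $4,267.91
3 | $4,267.91 | $25.61 | $560.55 | $3,732.97
4 | $3,732.97 | $22.40 | $557.34 | $3,198.03
5 | $3,198.03 | $19.19 | $554.13 | $2,663.09
6 | $2,663.09 | $15.98 | $550.92 | $2,128.15
7 | $2,128.15 | $12.77 | $547.71 | $1,593.21
8 | $1,593.21 | $9.56 | $544.50 | $1,058.27
9 | $1,058.27 | $6.35 | $541.29 | $523.33
10 | $523.33 | $3.14 | $526.47 | $0.00

$526.47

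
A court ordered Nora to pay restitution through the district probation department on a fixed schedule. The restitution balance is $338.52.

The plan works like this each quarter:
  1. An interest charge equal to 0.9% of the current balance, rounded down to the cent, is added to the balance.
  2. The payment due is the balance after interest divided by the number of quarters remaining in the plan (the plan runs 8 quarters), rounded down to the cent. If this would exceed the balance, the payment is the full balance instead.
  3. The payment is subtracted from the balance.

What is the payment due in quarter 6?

$44.65

Quarter 1: opening $338.52; interest $3.04 → $341.56; payment $42.69; balance $298.87
Quarter 2: opening $298.87; interest $2.68 → $301.55; payment $43.07; balance $258.48
Quarter 3: opening $258.48; interest $2.32 → $260.80; payment $43.46; balance $217.34
Quarter 4: opening $217.34; interest $1.95 → $219.29; payment $43.85; balance $175.44
Quarter 5: opening $175.44; interest $1.57 → $177.01; payment $44.25; balance $132.76
Quarter 6: opening $132.76; interest $1.19 → $133.95; payment $44.65; balance $89.30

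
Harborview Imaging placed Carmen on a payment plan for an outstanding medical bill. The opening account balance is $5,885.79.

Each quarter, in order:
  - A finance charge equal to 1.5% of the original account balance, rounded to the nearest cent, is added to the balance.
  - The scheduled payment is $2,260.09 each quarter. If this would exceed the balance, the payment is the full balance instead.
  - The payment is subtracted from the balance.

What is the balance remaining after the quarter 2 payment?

Quarter 1: $5,885.79 +$88.29 interest = $5,974.08; pay $2,260.09 → $3,713.99
Quarter 2: $3,713.99 +$88.29 interest = $3,802.28; pay $2,260.09 → $1,542.19

$1,542.19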